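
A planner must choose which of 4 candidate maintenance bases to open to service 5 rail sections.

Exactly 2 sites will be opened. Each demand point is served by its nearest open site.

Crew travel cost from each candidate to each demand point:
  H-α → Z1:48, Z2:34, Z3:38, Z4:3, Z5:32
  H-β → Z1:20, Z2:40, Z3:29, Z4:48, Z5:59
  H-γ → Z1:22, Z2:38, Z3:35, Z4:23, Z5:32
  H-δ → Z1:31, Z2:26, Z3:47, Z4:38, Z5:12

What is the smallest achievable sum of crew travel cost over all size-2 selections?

Open {H-α, H-δ}.
  Z1→H-δ 31, Z2→H-δ 26, Z3→H-α 38, Z4→H-α 3, Z5→H-δ 12  ⇒ total 110.
Compare {H-α, H-β}: total 118.
Compare {H-γ, H-δ}: total 118.
No size-2 selection does better; minimum is 110.

110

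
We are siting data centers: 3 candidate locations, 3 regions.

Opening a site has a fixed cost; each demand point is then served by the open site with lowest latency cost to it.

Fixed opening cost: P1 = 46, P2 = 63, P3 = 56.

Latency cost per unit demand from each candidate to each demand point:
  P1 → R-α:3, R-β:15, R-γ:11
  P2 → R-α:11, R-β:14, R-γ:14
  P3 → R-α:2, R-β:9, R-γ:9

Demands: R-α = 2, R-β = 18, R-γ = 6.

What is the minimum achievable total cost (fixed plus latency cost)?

Open {P3}: assign each demand point to its cheapest open site.
  R-α→P3 2×2=4, R-β→P3 18×9=162, R-γ→P3 6×9=54
  latency cost 220, fixed 56 → total 276.
Compare {P1, P3}: latency cost 220 + fixed 102 = 322.
Compare {P2, P3}: latency cost 220 + fixed 119 = 339.
Compare {P1, P2, P3}: latency cost 220 + fixed 165 = 385.
All other subsets cost ≥ 322. Minimum total cost: 276.

276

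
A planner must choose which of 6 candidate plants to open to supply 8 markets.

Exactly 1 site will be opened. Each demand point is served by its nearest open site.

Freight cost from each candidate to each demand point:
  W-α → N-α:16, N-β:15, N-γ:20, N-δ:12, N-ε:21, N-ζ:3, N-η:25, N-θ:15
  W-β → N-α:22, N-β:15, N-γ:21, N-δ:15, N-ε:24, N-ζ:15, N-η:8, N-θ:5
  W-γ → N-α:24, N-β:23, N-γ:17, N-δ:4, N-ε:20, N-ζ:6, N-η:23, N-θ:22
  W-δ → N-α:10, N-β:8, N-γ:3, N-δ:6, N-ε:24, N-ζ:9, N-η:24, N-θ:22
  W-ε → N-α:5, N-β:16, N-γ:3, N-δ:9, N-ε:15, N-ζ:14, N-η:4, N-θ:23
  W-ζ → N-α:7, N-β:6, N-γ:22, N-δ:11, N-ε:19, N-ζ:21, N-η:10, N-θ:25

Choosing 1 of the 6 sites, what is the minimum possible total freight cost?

Open {W-ε}.
  N-α→W-ε 5, N-β→W-ε 16, N-γ→W-ε 3, N-δ→W-ε 9, N-ε→W-ε 15, N-ζ→W-ε 14, N-η→W-ε 4, N-θ→W-ε 23  ⇒ total 89.
Compare {W-δ}: total 106.
Compare {W-ζ}: total 121.
No size-1 selection does better; minimum is 89.

89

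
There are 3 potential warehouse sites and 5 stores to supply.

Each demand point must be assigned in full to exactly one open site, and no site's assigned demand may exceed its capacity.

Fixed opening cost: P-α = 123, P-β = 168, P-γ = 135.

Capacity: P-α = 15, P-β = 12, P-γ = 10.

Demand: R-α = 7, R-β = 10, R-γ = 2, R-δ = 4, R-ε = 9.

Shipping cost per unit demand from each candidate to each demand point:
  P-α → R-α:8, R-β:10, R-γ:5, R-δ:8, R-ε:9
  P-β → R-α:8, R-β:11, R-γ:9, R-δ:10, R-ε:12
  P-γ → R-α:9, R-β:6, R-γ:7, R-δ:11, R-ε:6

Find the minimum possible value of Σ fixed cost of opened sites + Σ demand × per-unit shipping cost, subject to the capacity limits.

Open {P-α, P-β, P-γ}; cheapest assignment that respects the capacities:
  P-α (cap 15, load 15): R-γ, R-δ, R-ε — cost 2×5 + 4×8 + 9×9 = 123
  P-β (cap 12, load 7): R-α — cost 7×8 = 56
  P-γ (cap 10, load 10): R-β — cost 10×6 = 60
  Shipping 239, fixed 426 → total 665.
  Any other capacity-feasible assignment to {P-α, P-β, P-γ} ships for at least 239.
Total demand is 32 and no other set of sites has combined capacity ≥ 32, so {P-α, P-β, P-γ} is the only feasible choice of open sites. Minimum: 665.

665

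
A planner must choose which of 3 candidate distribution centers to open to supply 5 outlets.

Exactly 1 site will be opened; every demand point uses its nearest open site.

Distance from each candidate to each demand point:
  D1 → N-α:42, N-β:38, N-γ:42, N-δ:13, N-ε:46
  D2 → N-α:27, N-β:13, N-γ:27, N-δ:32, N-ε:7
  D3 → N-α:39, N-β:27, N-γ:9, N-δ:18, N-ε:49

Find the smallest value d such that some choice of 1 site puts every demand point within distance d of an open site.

32

Open {D2}.
  Farthest demand point is N-δ at distance 32 (to D2); all others are ≤ 32.
With {D1} the worst case is 46.
With {D3} the worst case is 49.
No size-1 selection achieves below 32.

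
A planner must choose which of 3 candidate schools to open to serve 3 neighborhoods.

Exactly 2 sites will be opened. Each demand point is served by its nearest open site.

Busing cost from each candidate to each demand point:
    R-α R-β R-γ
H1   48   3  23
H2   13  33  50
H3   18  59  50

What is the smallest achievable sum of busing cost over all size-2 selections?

39

Open {H1, H2}.
  R-α→H2 13, R-β→H1 3, R-γ→H1 23  ⇒ total 39.
Compare {H1, H3}: total 44.
Compare {H2, H3}: total 96.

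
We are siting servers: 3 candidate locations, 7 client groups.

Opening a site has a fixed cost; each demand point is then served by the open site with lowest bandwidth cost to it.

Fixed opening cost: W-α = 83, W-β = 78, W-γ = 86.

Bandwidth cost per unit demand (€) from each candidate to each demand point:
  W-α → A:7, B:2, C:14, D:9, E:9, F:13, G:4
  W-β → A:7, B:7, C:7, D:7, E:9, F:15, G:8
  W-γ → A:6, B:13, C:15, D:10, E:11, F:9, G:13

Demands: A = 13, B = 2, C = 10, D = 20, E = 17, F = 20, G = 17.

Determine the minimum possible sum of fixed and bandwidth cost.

935

Open {W-β, W-γ}: assign each demand point to its cheapest open site.
  A→W-γ 13×6=78, B→W-β 2×7=14, C→W-β 10×7=70, D→W-β 20×7=140, E→W-β 17×9=153, F→W-γ 20×9=180, G→W-β 17×8=136
  bandwidth cost 771, fixed 164 → total 935.
Compare {W-α, W-β, W-γ}: bandwidth cost 693 + fixed 247 = 940.
Compare {W-α, W-β}: bandwidth cost 786 + fixed 161 = 947.
Compare {W-α, W-γ}: bandwidth cost 803 + fixed 169 = 972.
All other subsets cost ≥ 940. Minimum total cost: 935.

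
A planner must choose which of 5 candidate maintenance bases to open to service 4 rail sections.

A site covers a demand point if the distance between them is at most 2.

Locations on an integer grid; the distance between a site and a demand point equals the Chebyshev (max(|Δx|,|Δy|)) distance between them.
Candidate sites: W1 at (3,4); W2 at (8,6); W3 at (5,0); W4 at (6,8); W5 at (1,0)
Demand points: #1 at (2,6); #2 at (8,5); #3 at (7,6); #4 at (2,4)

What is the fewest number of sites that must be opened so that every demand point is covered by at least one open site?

2

Coverage sets (demand points within 2 of each site):
  W1: {#1, #4}
  W2: {#2, #3}
  W3: {}
  W4: {#3}
  W5: {}
No single site covers all 4 demand points.
But {W1, W2} covers everything, so the minimum is 2.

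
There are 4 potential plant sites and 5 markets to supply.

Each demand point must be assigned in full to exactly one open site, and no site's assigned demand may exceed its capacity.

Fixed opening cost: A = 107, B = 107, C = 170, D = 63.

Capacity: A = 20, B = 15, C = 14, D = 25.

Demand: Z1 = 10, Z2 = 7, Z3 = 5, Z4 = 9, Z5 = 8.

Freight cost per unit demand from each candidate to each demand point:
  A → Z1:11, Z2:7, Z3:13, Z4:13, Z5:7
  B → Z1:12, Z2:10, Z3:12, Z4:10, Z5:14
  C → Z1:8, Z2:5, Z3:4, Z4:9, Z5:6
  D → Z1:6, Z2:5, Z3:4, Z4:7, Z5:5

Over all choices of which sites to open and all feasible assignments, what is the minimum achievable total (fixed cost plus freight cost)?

Open {A, D}; cheapest assignment that respects the capacities:
  A (cap 20, load 15): Z2, Z5 — cost 7×7 + 8×7 = 105
  D (cap 25, load 24): Z1, Z3, Z4 — cost 10×6 + 5×4 + 9×7 = 143
  Shipping 248, fixed 170 → total 418.
  Any other capacity-feasible assignment to {A, D} ships for at least 248.
Compare {B, D}: its best feasible assignment gives total 455.
Compare {C, D}: its best feasible assignment gives total 469.
Every other set of open sites that can feasibly serve all demand totals ≥ 455 even under its best assignment. Minimum: 418.

418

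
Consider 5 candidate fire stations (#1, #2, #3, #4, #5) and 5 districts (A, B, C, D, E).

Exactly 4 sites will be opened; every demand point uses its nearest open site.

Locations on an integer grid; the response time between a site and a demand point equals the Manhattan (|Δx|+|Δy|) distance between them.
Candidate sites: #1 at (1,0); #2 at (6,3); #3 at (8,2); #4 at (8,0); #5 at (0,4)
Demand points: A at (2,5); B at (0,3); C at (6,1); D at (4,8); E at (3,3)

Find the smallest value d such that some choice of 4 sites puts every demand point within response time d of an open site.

Open {#1, #2, #3, #4}.
  Farthest demand point is D at response time 7 (to #2); all others are ≤ 7.
With {#1, #2, #3, #5} the worst case is 7.
With {#1, #2, #4, #5} the worst case is 7.
No size-4 selection achieves below 7.

7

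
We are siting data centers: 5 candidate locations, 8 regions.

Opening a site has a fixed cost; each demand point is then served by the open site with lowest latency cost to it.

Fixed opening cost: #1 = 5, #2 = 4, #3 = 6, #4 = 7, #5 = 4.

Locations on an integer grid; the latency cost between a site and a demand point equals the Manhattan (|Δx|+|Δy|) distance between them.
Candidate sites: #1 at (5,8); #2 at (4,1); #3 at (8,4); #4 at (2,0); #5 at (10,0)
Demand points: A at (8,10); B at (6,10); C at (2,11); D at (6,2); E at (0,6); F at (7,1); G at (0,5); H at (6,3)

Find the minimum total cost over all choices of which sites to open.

Open {#1, #2}: assign each demand point to its cheapest open site.
  A→#1 5, B→#1 3, C→#1 6, D→#2 3, E→#1 7, F→#2 3, G→#1 8, H→#2 4
  latency cost 39, fixed 9 → total 48.
Compare {#1, #3}: latency cost 40 + fixed 11 = 51.
Compare {#1, #2, #5}: latency cost 39 + fixed 13 = 52.
Compare {#1, #2, #3}: latency cost 38 + fixed 15 = 53.
All other subsets cost ≥ 51. Minimum total cost: 48.

48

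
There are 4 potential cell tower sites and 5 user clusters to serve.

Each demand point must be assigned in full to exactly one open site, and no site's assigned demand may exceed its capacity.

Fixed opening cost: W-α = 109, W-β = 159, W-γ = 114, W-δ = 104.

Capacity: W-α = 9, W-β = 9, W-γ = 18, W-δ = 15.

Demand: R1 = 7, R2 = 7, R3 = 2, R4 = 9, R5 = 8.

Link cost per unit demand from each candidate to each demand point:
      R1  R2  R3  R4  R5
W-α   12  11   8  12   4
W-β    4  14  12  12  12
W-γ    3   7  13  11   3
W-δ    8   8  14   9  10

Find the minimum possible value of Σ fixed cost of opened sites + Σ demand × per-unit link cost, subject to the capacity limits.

Open {W-γ, W-δ}; cheapest assignment that respects the capacities:
  W-γ (cap 18, load 18): R1, R3, R4 — cost 7×3 + 2×13 + 9×11 = 146
  W-δ (cap 15, load 15): R2, R5 — cost 7×8 + 8×10 = 136
  Shipping 282, fixed 218 → total 500.
  Any other capacity-feasible assignment to {W-γ, W-δ} ships for at least 282.
Compare {W-α, W-γ, W-δ}: its best feasible assignment gives total 536.
Compare {W-β, W-γ, W-δ}: its best feasible assignment gives total 583.
Every other set of open sites that can feasibly serve all demand totals ≥ 536 even under its best assignment. Minimum: 500.

500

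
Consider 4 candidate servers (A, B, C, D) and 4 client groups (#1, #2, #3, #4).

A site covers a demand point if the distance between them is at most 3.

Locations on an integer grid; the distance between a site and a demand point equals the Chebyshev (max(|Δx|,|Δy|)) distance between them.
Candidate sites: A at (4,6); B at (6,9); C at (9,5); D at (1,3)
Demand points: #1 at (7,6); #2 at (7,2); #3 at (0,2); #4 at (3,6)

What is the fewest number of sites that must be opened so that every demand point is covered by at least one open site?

2

Coverage sets (demand points within 3 of each site):
  A: {#1, #4}
  B: {#1, #4}
  C: {#1, #2}
  D: {#3, #4}
No single site covers all 4 demand points.
But {C, D} covers everything, so the minimum is 2.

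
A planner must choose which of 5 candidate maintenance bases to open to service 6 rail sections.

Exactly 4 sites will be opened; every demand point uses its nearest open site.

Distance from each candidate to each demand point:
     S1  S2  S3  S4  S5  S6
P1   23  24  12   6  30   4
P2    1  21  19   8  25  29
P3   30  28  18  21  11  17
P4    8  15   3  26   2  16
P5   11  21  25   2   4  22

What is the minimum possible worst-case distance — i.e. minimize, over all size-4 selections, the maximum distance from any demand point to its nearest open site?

15

Open {P1, P2, P3, P4}.
  Farthest demand point is S2 at distance 15 (to P4); all others are ≤ 15.
With {P1, P2, P4, P5} the worst case is 15.
With {P1, P3, P4, P5} the worst case is 15.
No size-4 selection achieves below 15.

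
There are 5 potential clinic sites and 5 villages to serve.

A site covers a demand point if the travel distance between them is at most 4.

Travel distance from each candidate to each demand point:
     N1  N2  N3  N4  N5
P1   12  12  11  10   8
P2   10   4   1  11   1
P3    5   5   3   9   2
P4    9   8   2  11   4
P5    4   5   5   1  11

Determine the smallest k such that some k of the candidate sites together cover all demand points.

2

Coverage sets (demand points within 4 of each site):
  P1: {}
  P2: {N2, N3, N5}
  P3: {N3, N5}
  P4: {N3, N5}
  P5: {N1, N4}
No single site covers all 5 demand points.
But {P2, P5} covers everything, so the minimum is 2.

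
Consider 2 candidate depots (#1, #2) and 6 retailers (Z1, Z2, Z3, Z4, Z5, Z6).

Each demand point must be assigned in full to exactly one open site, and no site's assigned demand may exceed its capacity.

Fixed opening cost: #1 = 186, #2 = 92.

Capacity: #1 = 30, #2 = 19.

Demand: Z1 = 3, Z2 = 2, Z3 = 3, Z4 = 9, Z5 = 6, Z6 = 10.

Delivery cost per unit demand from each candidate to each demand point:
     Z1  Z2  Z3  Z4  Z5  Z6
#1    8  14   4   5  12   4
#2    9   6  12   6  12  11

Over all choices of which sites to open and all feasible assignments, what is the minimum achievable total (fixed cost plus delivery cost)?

Open {#1, #2}; cheapest assignment that respects the capacities:
  #1 (cap 30, load 25): Z1, Z3, Z4, Z6 — cost 3×8 + 3×4 + 9×5 + 10×4 = 121
  #2 (cap 19, load 8): Z2, Z5 — cost 2×6 + 6×12 = 84
  Shipping 205, fixed 278 → total 483.
  Any other capacity-feasible assignment to {#1, #2} ships for at least 205.
Total demand is 33 and no other set of sites has combined capacity ≥ 33, so {#1, #2} is the only feasible choice of open sites. Minimum: 483.

483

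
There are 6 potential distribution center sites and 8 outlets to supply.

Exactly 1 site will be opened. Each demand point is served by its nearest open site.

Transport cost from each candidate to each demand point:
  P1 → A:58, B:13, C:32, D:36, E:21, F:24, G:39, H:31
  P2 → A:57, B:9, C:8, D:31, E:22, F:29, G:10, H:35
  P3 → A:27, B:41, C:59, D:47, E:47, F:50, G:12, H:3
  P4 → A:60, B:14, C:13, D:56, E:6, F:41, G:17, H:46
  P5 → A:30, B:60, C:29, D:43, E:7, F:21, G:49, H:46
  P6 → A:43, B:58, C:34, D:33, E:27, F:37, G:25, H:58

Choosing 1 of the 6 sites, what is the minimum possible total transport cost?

Open {P2}.
  A→P2 57, B→P2 9, C→P2 8, D→P2 31, E→P2 22, F→P2 29, G→P2 10, H→P2 35  ⇒ total 201.
Compare {P4}: total 253.
Compare {P1}: total 254.
No size-1 selection does better; minimum is 201.

201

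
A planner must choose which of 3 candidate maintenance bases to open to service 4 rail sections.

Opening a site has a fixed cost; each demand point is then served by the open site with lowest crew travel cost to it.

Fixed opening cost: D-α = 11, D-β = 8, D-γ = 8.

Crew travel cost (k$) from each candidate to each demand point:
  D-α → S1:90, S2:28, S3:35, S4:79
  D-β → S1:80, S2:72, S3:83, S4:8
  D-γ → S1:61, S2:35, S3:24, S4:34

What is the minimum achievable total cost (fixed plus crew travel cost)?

144

Open {D-β, D-γ}: assign each demand point to its cheapest open site.
  S1→D-γ 61, S2→D-γ 35, S3→D-γ 24, S4→D-β 8
  crew travel cost 128, fixed 16 → total 144.
Compare {D-α, D-β, D-γ}: crew travel cost 121 + fixed 27 = 148.
Compare {D-γ}: crew travel cost 154 + fixed 8 = 162.
Compare {D-α, D-γ}: crew travel cost 147 + fixed 19 = 166.
All other subsets cost ≥ 148. Minimum total cost: 144.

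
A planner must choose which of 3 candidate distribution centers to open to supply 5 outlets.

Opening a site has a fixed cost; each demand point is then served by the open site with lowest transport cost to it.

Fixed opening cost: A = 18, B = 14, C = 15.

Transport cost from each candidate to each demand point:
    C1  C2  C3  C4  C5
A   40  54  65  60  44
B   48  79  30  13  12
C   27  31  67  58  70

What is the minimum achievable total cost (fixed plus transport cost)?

142

Open {B, C}: assign each demand point to its cheapest open site.
  C1→C 27, C2→C 31, C3→B 30, C4→B 13, C5→B 12
  transport cost 113, fixed 29 → total 142.
Compare {A, B, C}: transport cost 113 + fixed 47 = 160.
Compare {A, B}: transport cost 149 + fixed 32 = 181.
Compare {B}: transport cost 182 + fixed 14 = 196.
All other subsets cost ≥ 160. Minimum total cost: 142.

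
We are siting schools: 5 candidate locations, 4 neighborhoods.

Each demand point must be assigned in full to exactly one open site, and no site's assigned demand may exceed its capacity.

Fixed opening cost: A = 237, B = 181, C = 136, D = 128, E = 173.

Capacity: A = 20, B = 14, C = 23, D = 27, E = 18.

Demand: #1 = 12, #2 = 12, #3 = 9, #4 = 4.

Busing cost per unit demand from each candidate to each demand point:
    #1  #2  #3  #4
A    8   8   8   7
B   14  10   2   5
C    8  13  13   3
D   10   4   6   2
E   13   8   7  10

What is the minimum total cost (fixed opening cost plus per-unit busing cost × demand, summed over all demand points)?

470

Open {C, D}; cheapest assignment that respects the capacities:
  C (cap 23, load 12): #1 — cost 12×8 = 96
  D (cap 27, load 25): #2, #3, #4 — cost 12×4 + 9×6 + 4×2 = 110
  Shipping 206, fixed 264 → total 470.
  Any other capacity-feasible assignment to {C, D} ships for at least 206.
Compare {B, D}: its best feasible assignment gives total 515.
Compare {D, E}: its best feasible assignment gives total 567.
Every other set of open sites that can feasibly serve all demand totals ≥ 515 even under its best assignment. Minimum: 470.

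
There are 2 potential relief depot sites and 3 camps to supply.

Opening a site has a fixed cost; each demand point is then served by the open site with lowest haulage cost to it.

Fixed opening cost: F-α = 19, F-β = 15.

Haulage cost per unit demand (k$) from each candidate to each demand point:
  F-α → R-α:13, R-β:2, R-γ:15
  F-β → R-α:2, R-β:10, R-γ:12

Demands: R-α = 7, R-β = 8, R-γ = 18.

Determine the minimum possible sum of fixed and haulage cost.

280

Open {F-α, F-β}: assign each demand point to its cheapest open site.
  R-α→F-β 7×2=14, R-β→F-α 8×2=16, R-γ→F-β 18×12=216
  haulage cost 246, fixed 34 → total 280.
Compare {F-β}: haulage cost 310 + fixed 15 = 325.
Compare {F-α}: haulage cost 377 + fixed 19 = 396.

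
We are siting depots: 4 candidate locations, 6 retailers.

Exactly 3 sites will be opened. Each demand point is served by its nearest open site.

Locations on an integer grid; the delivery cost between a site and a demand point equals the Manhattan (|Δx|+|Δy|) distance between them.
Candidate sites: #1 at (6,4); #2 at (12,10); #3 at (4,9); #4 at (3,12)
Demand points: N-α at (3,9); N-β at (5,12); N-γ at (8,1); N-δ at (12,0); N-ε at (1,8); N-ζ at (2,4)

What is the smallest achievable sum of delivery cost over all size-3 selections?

Open {#1, #3, #4}.
  N-α→#3 1, N-β→#4 2, N-γ→#1 5, N-δ→#1 10, N-ε→#3 4, N-ζ→#1 4  ⇒ total 26.
Compare {#1, #2, #3}: total 28.
Compare {#1, #2, #4}: total 30.
No size-3 selection does better; minimum is 26.

26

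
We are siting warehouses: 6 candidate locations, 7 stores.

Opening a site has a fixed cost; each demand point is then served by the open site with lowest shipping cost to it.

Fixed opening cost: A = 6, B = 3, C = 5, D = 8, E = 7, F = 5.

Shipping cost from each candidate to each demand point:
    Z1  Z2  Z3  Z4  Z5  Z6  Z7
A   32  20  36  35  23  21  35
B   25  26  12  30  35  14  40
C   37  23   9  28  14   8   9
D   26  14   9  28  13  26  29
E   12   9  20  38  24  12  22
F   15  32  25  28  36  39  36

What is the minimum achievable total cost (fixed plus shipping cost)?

Open {C, E}: assign each demand point to its cheapest open site.
  Z1→E 12, Z2→E 9, Z3→C 9, Z4→C 28, Z5→C 14, Z6→C 8, Z7→C 9
  shipping cost 89, fixed 12 → total 101.
Compare {B, C, E}: shipping cost 89 + fixed 15 = 104.
Compare {C, E, F}: shipping cost 89 + fixed 17 = 106.
Compare {A, C, E}: shipping cost 89 + fixed 18 = 107.
All other subsets cost ≥ 104. Minimum total cost: 101.

101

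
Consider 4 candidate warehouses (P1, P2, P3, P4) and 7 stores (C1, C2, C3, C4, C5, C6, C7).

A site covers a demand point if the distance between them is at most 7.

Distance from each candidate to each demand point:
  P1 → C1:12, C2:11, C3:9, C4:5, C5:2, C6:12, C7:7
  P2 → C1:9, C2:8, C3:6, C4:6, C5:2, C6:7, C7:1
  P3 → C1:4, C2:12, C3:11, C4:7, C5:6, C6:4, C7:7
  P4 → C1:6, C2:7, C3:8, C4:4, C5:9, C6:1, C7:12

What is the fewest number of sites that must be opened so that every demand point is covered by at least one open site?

2

Coverage sets (demand points within 7 of each site):
  P1: {C4, C5, C7}
  P2: {C3, C4, C5, C6, C7}
  P3: {C1, C4, C5, C6, C7}
  P4: {C1, C2, C4, C6}
No single site covers all 7 demand points.
But {P2, P4} covers everything, so the minimum is 2.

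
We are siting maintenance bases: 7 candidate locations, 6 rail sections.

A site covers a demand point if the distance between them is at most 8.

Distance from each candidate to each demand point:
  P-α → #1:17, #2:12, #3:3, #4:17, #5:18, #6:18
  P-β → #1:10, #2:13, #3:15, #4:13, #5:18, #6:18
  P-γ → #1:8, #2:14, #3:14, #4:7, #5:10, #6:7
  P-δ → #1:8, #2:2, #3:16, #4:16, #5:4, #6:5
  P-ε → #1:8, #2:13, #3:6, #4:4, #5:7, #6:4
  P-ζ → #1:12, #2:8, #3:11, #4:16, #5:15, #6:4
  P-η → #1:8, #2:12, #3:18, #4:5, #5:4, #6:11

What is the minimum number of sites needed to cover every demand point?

2

Coverage sets (demand points within 8 of each site):
  P-α: {#3}
  P-β: {}
  P-γ: {#1, #4, #6}
  P-δ: {#1, #2, #5, #6}
  P-ε: {#1, #3, #4, #5, #6}
  P-ζ: {#2, #6}
  P-η: {#1, #4, #5}
No single site covers all 6 demand points.
But {P-δ, P-ε} covers everything, so the minimum is 2.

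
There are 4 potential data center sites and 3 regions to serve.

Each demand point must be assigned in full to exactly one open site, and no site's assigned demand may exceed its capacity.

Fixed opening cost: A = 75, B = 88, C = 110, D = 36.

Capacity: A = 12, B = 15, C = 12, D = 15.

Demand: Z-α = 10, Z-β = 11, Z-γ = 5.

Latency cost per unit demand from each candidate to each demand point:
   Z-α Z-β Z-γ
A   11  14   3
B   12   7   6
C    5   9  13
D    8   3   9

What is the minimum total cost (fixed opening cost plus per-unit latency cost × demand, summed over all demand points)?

307

Open {B, D}; cheapest assignment that respects the capacities:
  B (cap 15, load 15): Z-α, Z-γ — cost 10×12 + 5×6 = 150
  D (cap 15, load 11): Z-β — cost 11×3 = 33
  Shipping 183, fixed 124 → total 307.
  Any other capacity-feasible assignment to {B, D} ships for at least 183.
Compare {A, C, D}: its best feasible assignment gives total 319.
Compare {B, C, D}: its best feasible assignment gives total 347.
Every other set of open sites that can feasibly serve all demand totals ≥ 319 even under its best assignment. Minimum: 307.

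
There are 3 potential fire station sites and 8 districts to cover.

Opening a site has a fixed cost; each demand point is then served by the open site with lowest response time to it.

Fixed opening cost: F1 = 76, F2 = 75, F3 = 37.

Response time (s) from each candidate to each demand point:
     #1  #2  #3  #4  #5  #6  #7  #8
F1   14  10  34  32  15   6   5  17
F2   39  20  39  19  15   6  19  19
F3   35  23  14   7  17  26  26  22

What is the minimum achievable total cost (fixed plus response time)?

201

Open {F1, F3}: assign each demand point to its cheapest open site.
  #1→F1 14, #2→F1 10, #3→F3 14, #4→F3 7, #5→F1 15, #6→F1 6, #7→F1 5, #8→F1 17
  response time 88, fixed 113 → total 201.
Compare {F3}: response time 170 + fixed 37 = 207.
Compare {F1}: response time 133 + fixed 76 = 209.
Compare {F2, F3}: response time 135 + fixed 112 = 247.
All other subsets cost ≥ 207. Minimum total cost: 201.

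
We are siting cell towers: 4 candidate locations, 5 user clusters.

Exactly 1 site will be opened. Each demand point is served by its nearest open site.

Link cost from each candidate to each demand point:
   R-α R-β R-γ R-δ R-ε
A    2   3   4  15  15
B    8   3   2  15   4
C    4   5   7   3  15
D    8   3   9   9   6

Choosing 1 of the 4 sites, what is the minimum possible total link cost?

32

Open {B}.
  R-α→B 8, R-β→B 3, R-γ→B 2, R-δ→B 15, R-ε→B 4  ⇒ total 32.
Compare {C}: total 34.
Compare {D}: total 35.
No size-1 selection does better; minimum is 32.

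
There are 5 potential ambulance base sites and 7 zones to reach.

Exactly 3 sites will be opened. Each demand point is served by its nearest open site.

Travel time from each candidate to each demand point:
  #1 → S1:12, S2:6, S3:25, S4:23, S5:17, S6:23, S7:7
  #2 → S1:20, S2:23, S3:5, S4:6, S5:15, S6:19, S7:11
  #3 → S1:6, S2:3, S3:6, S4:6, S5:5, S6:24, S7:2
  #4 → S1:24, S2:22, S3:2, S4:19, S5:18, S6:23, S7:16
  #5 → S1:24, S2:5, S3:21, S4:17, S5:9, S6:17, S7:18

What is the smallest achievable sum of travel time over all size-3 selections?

Open {#3, #4, #5}.
  S1→#3 6, S2→#3 3, S3→#4 2, S4→#3 6, S5→#3 5, S6→#5 17, S7→#3 2  ⇒ total 41.
Compare {#2, #3, #4}: total 43.
Compare {#2, #3, #5}: total 44.
No size-3 selection does better; minimum is 41.

41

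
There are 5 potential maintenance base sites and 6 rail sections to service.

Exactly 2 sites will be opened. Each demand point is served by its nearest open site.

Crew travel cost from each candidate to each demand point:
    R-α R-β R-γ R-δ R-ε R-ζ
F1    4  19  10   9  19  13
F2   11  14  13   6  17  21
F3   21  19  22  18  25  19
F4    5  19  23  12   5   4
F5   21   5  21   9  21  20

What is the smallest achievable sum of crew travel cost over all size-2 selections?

Open {F2, F4}.
  R-α→F4 5, R-β→F2 14, R-γ→F2 13, R-δ→F2 6, R-ε→F4 5, R-ζ→F4 4  ⇒ total 47.
Compare {F4, F5}: total 49.
Compare {F1, F4}: total 51.
No size-2 selection does better; minimum is 47.

47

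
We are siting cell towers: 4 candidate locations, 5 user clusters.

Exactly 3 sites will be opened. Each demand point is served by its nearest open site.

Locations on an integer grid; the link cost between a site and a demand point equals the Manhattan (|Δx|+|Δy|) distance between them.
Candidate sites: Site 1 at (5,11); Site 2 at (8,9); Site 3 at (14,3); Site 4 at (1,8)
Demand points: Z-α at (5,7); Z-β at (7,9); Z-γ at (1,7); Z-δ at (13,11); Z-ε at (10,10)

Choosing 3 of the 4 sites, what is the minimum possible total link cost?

16

Open {Site 1, Site 2, Site 4}.
  Z-α→Site 1 4, Z-β→Site 2 1, Z-γ→Site 4 1, Z-δ→Site 2 7, Z-ε→Site 2 3  ⇒ total 16.
Compare {Site 2, Site 3, Site 4}: total 17.
Compare {Site 1, Site 2, Site 3}: total 23.
No size-3 selection does better; minimum is 16.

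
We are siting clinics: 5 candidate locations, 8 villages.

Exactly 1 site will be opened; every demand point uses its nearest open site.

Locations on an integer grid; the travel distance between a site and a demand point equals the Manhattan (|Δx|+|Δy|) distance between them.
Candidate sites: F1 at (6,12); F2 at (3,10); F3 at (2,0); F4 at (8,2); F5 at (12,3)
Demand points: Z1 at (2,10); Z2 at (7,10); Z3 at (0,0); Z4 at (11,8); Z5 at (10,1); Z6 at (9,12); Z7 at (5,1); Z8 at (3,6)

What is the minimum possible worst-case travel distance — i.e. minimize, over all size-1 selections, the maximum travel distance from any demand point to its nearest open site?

14

Open {F4}.
  Farthest demand point is Z1 at travel distance 14 (to F4); all others are ≤ 14.
With {F2} the worst case is 16.
With {F5} the worst case is 17.
No size-1 selection achieves below 14.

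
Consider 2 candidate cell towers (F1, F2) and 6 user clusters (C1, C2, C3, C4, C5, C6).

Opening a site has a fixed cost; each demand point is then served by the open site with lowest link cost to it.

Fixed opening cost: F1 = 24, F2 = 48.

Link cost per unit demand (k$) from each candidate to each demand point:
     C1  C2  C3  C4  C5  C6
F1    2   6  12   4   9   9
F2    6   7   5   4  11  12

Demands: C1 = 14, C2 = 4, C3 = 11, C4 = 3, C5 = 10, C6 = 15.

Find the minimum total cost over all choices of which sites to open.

Open {F1, F2}: assign each demand point to its cheapest open site.
  C1→F1 14×2=28, C2→F1 4×6=24, C3→F2 11×5=55, C4→F1 3×4=12, C5→F1 10×9=90, C6→F1 15×9=135
  link cost 344, fixed 72 → total 416.
Compare {F1}: link cost 421 + fixed 24 = 445.
Compare {F2}: link cost 469 + fixed 48 = 517.

416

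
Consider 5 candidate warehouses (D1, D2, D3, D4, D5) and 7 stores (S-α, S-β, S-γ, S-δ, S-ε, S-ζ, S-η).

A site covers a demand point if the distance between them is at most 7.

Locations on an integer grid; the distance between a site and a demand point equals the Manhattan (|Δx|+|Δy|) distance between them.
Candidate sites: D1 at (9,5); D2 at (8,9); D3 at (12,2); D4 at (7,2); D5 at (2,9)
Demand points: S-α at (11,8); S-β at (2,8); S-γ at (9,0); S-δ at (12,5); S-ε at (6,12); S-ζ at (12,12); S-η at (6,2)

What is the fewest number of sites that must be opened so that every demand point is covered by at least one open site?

Coverage sets (demand points within 7 of each site):
  D1: {S-α, S-γ, S-δ, S-η}
  D2: {S-α, S-β, S-ε, S-ζ}
  D3: {S-α, S-γ, S-δ, S-η}
  D4: {S-γ, S-η}
  D5: {S-β, S-ε}
No single site covers all 7 demand points.
But {D1, D2} covers everything, so the minimum is 2.

2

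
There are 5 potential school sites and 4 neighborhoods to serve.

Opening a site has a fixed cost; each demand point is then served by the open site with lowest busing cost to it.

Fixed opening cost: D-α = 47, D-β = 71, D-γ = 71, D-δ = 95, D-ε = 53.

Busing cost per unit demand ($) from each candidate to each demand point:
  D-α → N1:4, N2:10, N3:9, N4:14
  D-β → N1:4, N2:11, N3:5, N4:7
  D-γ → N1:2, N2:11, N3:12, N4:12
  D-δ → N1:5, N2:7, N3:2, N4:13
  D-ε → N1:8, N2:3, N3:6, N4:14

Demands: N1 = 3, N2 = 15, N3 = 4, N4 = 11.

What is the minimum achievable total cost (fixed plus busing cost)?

Open {D-β, D-ε}: assign each demand point to its cheapest open site.
  N1→D-β 3×4=12, N2→D-ε 15×3=45, N3→D-β 4×5=20, N4→D-β 11×7=77
  busing cost 154, fixed 124 → total 278.
Compare {D-ε}: busing cost 247 + fixed 53 = 300.
Compare {D-α, D-β, D-ε}: busing cost 154 + fixed 171 = 325.
Compare {D-γ, D-ε}: busing cost 207 + fixed 124 = 331.
All other subsets cost ≥ 300. Minimum total cost: 278.

278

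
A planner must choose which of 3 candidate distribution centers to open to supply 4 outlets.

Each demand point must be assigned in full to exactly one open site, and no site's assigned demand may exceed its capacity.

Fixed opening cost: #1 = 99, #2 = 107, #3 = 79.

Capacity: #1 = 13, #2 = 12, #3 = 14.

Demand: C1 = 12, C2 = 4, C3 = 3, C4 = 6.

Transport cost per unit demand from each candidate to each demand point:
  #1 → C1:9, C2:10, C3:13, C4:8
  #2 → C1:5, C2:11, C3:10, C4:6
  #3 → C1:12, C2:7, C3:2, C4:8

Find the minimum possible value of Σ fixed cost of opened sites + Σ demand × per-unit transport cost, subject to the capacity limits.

328

Open {#2, #3}; cheapest assignment that respects the capacities:
  #2 (cap 12, load 12): C1 — cost 12×5 = 60
  #3 (cap 14, load 13): C2, C3, C4 — cost 4×7 + 3×2 + 6×8 = 82
  Shipping 142, fixed 186 → total 328.
  Any other capacity-feasible assignment to {#2, #3} ships for at least 142.
Compare {#1, #3}: its best feasible assignment gives total 368.
Compare {#1, #2}: its best feasible assignment gives total 393.
Every other set of open sites that can feasibly serve all demand totals ≥ 368 even under its best assignment. Minimum: 328.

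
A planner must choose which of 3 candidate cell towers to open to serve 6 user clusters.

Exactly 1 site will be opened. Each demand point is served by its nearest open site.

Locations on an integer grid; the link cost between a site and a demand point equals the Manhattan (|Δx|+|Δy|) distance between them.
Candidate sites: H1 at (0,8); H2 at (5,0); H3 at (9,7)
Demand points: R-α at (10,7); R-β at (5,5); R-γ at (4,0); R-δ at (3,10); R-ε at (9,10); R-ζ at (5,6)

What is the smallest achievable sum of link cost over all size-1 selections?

36

Open {H3}.
  R-α→H3 1, R-β→H3 6, R-γ→H3 12, R-δ→H3 9, R-ε→H3 3, R-ζ→H3 5  ⇒ total 36.
Compare {H2}: total 50.
Compare {H1}: total 54.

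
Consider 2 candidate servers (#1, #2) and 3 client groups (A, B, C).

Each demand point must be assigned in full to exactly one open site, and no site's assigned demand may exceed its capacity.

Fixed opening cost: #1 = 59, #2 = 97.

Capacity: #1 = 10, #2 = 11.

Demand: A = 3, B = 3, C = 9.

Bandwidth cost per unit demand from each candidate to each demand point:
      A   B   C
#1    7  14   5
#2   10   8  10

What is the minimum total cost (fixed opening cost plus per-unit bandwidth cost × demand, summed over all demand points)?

Open {#1, #2}; cheapest assignment that respects the capacities:
  #1 (cap 10, load 9): C — cost 9×5 = 45
  #2 (cap 11, load 6): A, B — cost 3×10 + 3×8 = 54
  Shipping 99, fixed 156 → total 255.
  Any other capacity-feasible assignment to {#1, #2} ships for at least 99.
Total demand is 15 and no other set of sites has combined capacity ≥ 15, so {#1, #2} is the only feasible choice of open sites. Minimum: 255.

255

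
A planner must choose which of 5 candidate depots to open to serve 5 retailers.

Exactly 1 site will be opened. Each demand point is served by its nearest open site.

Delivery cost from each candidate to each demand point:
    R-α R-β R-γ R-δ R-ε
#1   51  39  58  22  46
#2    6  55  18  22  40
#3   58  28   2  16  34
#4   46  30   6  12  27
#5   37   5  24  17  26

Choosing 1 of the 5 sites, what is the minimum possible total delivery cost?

109

Open {#5}.
  R-α→#5 37, R-β→#5 5, R-γ→#5 24, R-δ→#5 17, R-ε→#5 26  ⇒ total 109.
Compare {#4}: total 121.
Compare {#3}: total 138.
No size-1 selection does better; minimum is 109.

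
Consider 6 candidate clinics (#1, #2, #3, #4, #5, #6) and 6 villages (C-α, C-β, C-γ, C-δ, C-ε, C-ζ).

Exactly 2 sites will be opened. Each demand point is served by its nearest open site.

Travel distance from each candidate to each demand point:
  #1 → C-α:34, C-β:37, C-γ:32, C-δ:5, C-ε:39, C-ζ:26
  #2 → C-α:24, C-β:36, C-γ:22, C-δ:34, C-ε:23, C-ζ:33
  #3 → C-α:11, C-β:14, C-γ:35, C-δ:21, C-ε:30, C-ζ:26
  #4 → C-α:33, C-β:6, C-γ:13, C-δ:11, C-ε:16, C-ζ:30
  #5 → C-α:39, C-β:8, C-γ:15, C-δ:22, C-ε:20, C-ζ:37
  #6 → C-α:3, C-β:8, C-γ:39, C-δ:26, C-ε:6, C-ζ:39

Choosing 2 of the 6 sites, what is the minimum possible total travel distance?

Open {#4, #6}.
  C-α→#6 3, C-β→#4 6, C-γ→#4 13, C-δ→#4 11, C-ε→#6 6, C-ζ→#4 30  ⇒ total 69.
Compare {#1, #6}: total 80.
Compare {#3, #4}: total 83.
No size-2 selection does better; minimum is 69.

69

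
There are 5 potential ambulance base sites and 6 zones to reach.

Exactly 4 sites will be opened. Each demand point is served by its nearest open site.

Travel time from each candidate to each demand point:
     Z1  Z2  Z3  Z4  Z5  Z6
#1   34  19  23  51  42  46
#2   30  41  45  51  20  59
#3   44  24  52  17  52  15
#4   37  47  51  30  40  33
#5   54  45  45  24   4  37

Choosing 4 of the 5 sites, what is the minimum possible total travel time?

108

Open {#1, #2, #3, #5}.
  Z1→#2 30, Z2→#1 19, Z3→#1 23, Z4→#3 17, Z5→#5 4, Z6→#3 15  ⇒ total 108.
Compare {#1, #3, #4, #5}: total 112.
Compare {#1, #2, #3, #4}: total 124.
No size-4 selection does better; minimum is 108.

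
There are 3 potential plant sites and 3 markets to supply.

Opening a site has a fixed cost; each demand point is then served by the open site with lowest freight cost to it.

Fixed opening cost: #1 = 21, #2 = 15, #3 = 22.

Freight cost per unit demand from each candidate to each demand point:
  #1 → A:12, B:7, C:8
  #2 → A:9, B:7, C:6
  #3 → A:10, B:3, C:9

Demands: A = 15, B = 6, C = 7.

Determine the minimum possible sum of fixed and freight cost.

Open {#2, #3}: assign each demand point to its cheapest open site.
  A→#2 15×9=135, B→#3 6×3=18, C→#2 7×6=42
  freight cost 195, fixed 37 → total 232.
Compare {#2}: freight cost 219 + fixed 15 = 234.
Compare {#3}: freight cost 231 + fixed 22 = 253.
Compare {#1, #2, #3}: freight cost 195 + fixed 58 = 253.
All other subsets cost ≥ 234. Minimum total cost: 232.

232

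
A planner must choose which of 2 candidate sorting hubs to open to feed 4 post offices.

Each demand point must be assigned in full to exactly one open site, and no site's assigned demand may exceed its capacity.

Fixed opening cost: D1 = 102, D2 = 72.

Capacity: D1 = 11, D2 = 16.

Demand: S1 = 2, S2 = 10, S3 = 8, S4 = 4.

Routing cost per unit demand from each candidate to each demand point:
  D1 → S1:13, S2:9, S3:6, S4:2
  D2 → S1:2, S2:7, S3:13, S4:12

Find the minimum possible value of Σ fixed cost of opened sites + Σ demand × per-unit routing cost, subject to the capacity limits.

344

Open {D1, D2}; cheapest assignment that respects the capacities:
  D1 (cap 11, load 8): S3 — cost 8×6 = 48
  D2 (cap 16, load 16): S1, S2, S4 — cost 2×2 + 10×7 + 4×12 = 122
  Shipping 170, fixed 174 → total 344.
  Any other capacity-feasible assignment to {D1, D2} ships for at least 170.
Total demand is 24 and no other set of sites has combined capacity ≥ 24, so {D1, D2} is the only feasible choice of open sites. Minimum: 344.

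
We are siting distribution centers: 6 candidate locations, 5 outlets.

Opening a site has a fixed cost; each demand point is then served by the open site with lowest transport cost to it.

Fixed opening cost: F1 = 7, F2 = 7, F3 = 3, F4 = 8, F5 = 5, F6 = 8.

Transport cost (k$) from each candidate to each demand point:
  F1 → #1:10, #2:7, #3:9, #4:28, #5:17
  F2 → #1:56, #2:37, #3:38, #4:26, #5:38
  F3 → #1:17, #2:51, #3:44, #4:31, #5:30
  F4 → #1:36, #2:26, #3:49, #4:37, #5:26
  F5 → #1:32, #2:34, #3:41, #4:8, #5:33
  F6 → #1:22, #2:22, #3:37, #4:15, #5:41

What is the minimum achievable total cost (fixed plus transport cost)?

63

Open {F1, F5}: assign each demand point to its cheapest open site.
  #1→F1 10, #2→F1 7, #3→F1 9, #4→F5 8, #5→F1 17
  transport cost 51, fixed 12 → total 63.
Compare {F1, F3, F5}: transport cost 51 + fixed 15 = 66.
Compare {F1, F2, F5}: transport cost 51 + fixed 19 = 70.
Compare {F1, F4, F5}: transport cost 51 + fixed 20 = 71.
All other subsets cost ≥ 66. Minimum total cost: 63.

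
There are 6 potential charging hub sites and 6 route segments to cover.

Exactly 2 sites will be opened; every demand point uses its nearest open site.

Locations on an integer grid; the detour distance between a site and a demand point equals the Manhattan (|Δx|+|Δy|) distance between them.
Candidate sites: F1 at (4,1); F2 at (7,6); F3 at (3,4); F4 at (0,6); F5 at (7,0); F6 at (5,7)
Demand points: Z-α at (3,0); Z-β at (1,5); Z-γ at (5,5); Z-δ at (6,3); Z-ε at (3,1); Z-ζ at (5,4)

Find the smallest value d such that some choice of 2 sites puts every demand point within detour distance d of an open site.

Open {F1, F3}.
  Farthest demand point is Z-δ at detour distance 4 (to F1); all others are ≤ 4.
With {F2, F3} the worst case is 4.
With {F3, F4} the worst case is 4.
No size-2 selection achieves below 4.

4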